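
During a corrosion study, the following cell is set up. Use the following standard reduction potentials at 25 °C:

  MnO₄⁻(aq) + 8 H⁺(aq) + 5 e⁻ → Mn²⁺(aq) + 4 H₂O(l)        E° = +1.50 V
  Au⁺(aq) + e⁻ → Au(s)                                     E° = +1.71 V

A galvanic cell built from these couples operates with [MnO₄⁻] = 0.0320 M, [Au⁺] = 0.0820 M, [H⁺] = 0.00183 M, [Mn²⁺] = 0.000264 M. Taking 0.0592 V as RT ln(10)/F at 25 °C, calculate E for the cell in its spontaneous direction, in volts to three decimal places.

+0.380 V

Au⁺/Au is the cathode (higher E°), MnO₄⁻/Mn²⁺ the anode: E°cell = +1.71 − (+1.50) = +0.21 V, n = 5.
Overall: 5 Au⁺(aq) + Mn²⁺(aq) + 4 H₂O(l) → 5 Au(s) + MnO₄⁻(aq) + 8 H⁺(aq)
Q = [MnO₄⁻]·[H⁺]^8 / ([Au⁺]^5·[Mn²⁺]); log Q = -14.386.
E = E° − (0.0592/n) log Q = +0.21 − (0.0592/5)(-14.386) = +0.380 V.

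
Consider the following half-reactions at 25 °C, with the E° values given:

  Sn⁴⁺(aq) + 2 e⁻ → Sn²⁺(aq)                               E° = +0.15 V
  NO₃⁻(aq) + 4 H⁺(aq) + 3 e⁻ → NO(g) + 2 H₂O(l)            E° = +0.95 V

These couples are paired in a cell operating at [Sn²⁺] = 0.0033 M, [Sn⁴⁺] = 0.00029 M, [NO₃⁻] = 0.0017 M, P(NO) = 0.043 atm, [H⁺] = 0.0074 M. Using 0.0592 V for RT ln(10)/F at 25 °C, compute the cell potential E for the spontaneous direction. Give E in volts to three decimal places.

+0.635 V

NO₃⁻/NO is the cathode (higher E°), Sn⁴⁺/Sn²⁺ the anode: E°cell = +0.95 − (+0.15) = +0.80 V, n = 6.
Overall: 2 NO₃⁻(aq) + 8 H⁺(aq) + 3 Sn²⁺(aq) → 2 NO(g) + 4 H₂O(l) + 3 Sn⁴⁺(aq)
Q = P(NO)^2·[Sn⁴⁺]^3 / ([NO₃⁻]^2·[H⁺]^8·[Sn²⁺]^3); log Q = 16.684.
E = E° − (0.0592/n) log Q = +0.80 − (0.0592/6)(16.684) = +0.635 V.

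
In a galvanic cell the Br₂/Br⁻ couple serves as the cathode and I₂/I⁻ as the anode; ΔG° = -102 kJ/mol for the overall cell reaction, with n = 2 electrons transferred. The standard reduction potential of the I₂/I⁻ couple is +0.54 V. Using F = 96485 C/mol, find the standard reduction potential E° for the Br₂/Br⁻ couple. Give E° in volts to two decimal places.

E°cell = −ΔG°/(nF) = −(-102×10³)/((2)(96485)) = +0.529 V.
Since Br₂/Br⁻ is the cathode and I₂/I⁻ the anode, E°cell = E°(Br₂/Br⁻) − E°(I₂/I⁻).
So E°(Br₂/Br⁻) = E°cell + E°(I₂/I⁻) = +0.529 + (+0.54) = +1.07 V.

+1.07 V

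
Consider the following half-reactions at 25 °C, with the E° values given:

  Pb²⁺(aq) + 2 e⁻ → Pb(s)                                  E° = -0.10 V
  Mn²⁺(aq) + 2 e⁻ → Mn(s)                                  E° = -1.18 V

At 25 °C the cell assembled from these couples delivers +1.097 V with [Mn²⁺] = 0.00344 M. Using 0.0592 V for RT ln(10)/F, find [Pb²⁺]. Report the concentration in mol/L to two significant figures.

Pb²⁺/Pb is the cathode, Mn²⁺/Mn the anode: E°cell = +1.08 V, n = 2.
Overall reaction: Pb²⁺(aq) + Mn(s) → Pb(s) + Mn²⁺(aq); Q = [Mn²⁺]^1/[Pb²⁺]^1.
From E = E° − (0.0592/n) log Q: log Q = (E° − E)·n/0.0592 = (+1.08 − (+1.097))·2/0.0592 = -0.5743.
So 1·log[Pb²⁺] = 1·log(0.00344) − log Q = -2.4634 − (-0.5743) = -1.8891; [Pb²⁺] = 10^(-1.8891) ≈ 0.013 M.

0.013 M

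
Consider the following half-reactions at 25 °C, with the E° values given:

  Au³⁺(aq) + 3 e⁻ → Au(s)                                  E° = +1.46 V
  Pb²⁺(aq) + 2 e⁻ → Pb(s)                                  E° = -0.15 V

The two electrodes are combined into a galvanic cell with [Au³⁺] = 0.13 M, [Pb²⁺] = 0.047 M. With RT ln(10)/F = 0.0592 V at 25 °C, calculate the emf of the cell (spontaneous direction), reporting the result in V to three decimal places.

Au³⁺/Au is the cathode (higher E°), Pb²⁺/Pb the anode: E°cell = +1.46 − (-0.15) = +1.61 V, n = 6.
Overall: 2 Au³⁺(aq) + 3 Pb(s) → 2 Au(s) + 3 Pb²⁺(aq)
Q = [Pb²⁺]^3 / ([Au³⁺]^2); log Q = -2.212.
E = E° − (0.0592/n) log Q = +1.61 − (0.0592/6)(-2.212) = +1.632 V.

+1.632 V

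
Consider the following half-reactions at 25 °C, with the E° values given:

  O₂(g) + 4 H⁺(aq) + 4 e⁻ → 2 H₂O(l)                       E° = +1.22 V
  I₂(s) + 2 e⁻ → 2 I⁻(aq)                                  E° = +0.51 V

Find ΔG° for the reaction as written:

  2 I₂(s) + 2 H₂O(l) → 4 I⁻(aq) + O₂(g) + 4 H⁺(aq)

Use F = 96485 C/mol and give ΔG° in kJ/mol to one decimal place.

As written, I₂/I⁻ is reduced (cathode) and O₂/H₂O is oxidised (anode), so E°cell = (+0.51) − (+1.22) = -0.71 V.
Balancing electrons gives n = 4.
ΔG° = −nFE° = −(4)(96485)(-0.71) = 274,017 J = +274.0 kJ/mol.

+274.0 kJ/mol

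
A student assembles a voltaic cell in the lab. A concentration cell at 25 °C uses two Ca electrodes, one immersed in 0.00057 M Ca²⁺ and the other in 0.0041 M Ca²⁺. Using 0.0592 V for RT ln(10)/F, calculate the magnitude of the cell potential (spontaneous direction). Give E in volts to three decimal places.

For a concentration cell E°cell = 0. The 0.0041 M side is the cathode (reduction is favoured where [Ca²⁺] is higher).
With n = 2, E = −(0.0592/2) log([Ca²⁺]ₐₙ/[Ca²⁺]꜀ₐₜ) = −(0.0592/2) log(0.00057/0.0041) = −(0.0592/2)(-0.857) = +0.025 V.

+0.025 V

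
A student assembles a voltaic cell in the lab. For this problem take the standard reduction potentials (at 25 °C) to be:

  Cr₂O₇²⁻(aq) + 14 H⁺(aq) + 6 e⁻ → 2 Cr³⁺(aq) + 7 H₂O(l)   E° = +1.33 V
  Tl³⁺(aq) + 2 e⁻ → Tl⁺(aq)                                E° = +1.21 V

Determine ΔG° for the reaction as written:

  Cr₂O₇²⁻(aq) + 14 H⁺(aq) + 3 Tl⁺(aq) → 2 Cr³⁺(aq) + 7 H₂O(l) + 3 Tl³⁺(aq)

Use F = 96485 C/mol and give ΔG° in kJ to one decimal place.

As written, Cr₂O₇²⁻/Cr³⁺ is reduced (cathode) and Tl³⁺/Tl⁺ is oxidised (anode), so E°cell = (+1.33) − (+1.21) = +0.12 V.
Balancing electrons gives n = 6.
ΔG° = −nFE° = −(6)(96485)(+0.12) = -69,469 J = -69.5 kJ.

-69.5 kJ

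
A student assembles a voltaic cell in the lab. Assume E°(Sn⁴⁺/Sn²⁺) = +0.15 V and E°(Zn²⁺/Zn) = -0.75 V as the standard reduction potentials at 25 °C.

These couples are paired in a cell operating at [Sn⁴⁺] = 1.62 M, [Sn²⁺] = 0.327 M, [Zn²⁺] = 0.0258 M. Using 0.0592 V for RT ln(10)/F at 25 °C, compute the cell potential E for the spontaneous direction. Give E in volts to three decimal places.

+0.968 V

Sn⁴⁺/Sn²⁺ is the cathode (higher E°), Zn²⁺/Zn the anode: E°cell = +0.15 − (-0.75) = +0.90 V, n = 2.
Overall: Sn⁴⁺(aq) + Zn(s) → Sn²⁺(aq) + Zn²⁺(aq)
Q = [Sn²⁺]·[Zn²⁺] / ([Sn⁴⁺]); log Q = -2.283.
E = E° − (0.0592/n) log Q = +0.90 − (0.0592/2)(-2.283) = +0.968 V.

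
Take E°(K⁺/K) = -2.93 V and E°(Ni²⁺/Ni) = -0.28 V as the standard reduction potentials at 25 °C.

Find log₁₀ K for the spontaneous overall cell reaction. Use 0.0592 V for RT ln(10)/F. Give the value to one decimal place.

89.5

Cathode: Ni²⁺/Ni; anode: K⁺/K. E°cell = +2.65 V, n = 2.
log K = nE°cell / 0.0592 = (2)(+2.65) / 0.0592 = 89.5.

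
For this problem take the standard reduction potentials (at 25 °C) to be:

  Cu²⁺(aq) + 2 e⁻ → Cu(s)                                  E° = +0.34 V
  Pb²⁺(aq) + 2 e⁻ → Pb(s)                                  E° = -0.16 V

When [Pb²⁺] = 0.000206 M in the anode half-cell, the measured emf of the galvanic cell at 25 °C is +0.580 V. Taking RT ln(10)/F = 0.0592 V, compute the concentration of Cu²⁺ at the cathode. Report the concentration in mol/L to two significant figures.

Cu²⁺/Cu is the cathode, Pb²⁺/Pb the anode: E°cell = +0.50 V, n = 2.
Overall reaction: Cu²⁺(aq) + Pb(s) → Cu(s) + Pb²⁺(aq); Q = [Pb²⁺]^1/[Cu²⁺]^1.
From E = E° − (0.0592/n) log Q: log Q = (E° − E)·n/0.0592 = (+0.50 − (+0.580))·2/0.0592 = -2.7027.
So 1·log[Cu²⁺] = 1·log(0.000206) − log Q = -3.6861 − (-2.7027) = -0.9834; [Cu²⁺] = 10^(-0.9834) ≈ 0.10 M.

0.10 M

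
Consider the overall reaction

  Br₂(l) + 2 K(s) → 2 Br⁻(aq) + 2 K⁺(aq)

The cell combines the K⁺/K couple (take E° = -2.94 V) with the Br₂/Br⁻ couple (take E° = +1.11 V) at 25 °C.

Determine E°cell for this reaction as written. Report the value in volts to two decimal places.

The Br₂/Br⁻ couple has the higher reduction potential, so it is the cathode; K⁺/K is oxidised at the anode.
E°cell = E°(cathode) − E°(anode) = (+1.11) − (-2.94) = +4.05 V.
Since E°cell > 0, the reaction is spontaneous under standard conditions.

+4.05 V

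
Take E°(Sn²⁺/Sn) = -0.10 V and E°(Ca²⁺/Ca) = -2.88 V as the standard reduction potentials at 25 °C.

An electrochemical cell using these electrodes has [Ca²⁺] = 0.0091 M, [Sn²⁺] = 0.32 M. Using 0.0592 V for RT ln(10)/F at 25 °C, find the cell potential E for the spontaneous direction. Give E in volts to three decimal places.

Sn²⁺/Sn is the cathode (higher E°), Ca²⁺/Ca the anode: E°cell = -0.10 − (-2.88) = +2.78 V, n = 2.
Overall: Sn²⁺(aq) + Ca(s) → Sn(s) + Ca²⁺(aq)
Q = [Ca²⁺] / ([Sn²⁺]); log Q = -1.546.
E = E° − (0.0592/n) log Q = +2.78 − (0.0592/2)(-1.546) = +2.826 V.

+2.826 V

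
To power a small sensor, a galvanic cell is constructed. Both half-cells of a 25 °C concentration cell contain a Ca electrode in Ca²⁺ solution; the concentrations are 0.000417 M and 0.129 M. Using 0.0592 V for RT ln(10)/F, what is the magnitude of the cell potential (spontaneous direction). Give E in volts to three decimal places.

For a concentration cell E°cell = 0. The 0.129 M side is the cathode (reduction is favoured where [Ca²⁺] is higher).
With n = 2, E = −(0.0592/2) log([Ca²⁺]ₐₙ/[Ca²⁺]꜀ₐₜ) = −(0.0592/2) log(0.000417/0.129) = −(0.0592/2)(-2.490) = +0.074 V.

+0.074 V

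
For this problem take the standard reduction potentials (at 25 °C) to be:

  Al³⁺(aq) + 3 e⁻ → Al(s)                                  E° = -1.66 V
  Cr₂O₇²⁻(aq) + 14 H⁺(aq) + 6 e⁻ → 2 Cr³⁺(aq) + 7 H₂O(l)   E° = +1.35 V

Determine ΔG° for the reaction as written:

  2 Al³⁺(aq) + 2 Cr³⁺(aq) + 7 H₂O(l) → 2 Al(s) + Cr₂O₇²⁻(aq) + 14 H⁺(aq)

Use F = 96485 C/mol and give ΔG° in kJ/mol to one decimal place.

+1742.5 kJ/mol

As written, Al³⁺/Al is reduced (cathode) and Cr₂O₇²⁻/Cr³⁺ is oxidised (anode), so E°cell = (-1.66) − (+1.35) = -3.01 V.
Balancing electrons gives n = 6.
ΔG° = −nFE° = −(6)(96485)(-3.01) = 1,742,519 J = +1742.5 kJ/mol.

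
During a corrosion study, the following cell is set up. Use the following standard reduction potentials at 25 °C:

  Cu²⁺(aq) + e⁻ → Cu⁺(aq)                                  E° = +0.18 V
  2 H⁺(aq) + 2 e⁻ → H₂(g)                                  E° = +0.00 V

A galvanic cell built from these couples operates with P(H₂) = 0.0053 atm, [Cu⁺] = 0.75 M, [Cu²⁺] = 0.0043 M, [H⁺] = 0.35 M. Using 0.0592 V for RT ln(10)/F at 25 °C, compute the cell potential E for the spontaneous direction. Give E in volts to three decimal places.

+0.007 V

Cu²⁺/Cu⁺ is the cathode (higher E°), H⁺/H₂ the anode: E°cell = +0.18 − (+0.00) = +0.18 V, n = 2.
Overall: 2 Cu²⁺(aq) + H₂(g) → 2 Cu⁺(aq) + 2 H⁺(aq)
Q = [Cu⁺]^2·[H⁺]^2 / ([Cu²⁺]^2·P(H₂)); log Q = 5.847.
E = E° − (0.0592/n) log Q = +0.18 − (0.0592/2)(5.847) = +0.007 V.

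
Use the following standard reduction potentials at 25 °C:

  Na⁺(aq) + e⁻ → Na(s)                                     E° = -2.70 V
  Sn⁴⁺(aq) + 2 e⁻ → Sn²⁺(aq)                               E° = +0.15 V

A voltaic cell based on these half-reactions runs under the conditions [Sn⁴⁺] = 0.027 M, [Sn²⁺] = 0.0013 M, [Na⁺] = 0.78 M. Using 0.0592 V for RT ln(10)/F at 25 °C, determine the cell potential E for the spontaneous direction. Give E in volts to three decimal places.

+2.895 V

Sn⁴⁺/Sn²⁺ is the cathode (higher E°), Na⁺/Na the anode: E°cell = +0.15 − (-2.70) = +2.85 V, n = 2.
Overall: Sn⁴⁺(aq) + 2 Na(s) → Sn²⁺(aq) + 2 Na⁺(aq)
Q = [Sn²⁺]·[Na⁺]^2 / ([Sn⁴⁺]); log Q = -1.533.
E = E° − (0.0592/n) log Q = +2.85 − (0.0592/2)(-1.533) = +2.895 V.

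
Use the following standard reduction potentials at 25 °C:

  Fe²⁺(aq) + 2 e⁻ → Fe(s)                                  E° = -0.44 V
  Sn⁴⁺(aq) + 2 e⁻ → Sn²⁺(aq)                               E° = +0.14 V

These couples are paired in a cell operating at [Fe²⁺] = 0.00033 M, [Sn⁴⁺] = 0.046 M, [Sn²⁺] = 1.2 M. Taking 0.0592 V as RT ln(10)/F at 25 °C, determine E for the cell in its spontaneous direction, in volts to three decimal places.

Sn⁴⁺/Sn²⁺ is the cathode (higher E°), Fe²⁺/Fe the anode: E°cell = +0.14 − (-0.44) = +0.58 V, n = 2.
Overall: Sn⁴⁺(aq) + Fe(s) → Sn²⁺(aq) + Fe²⁺(aq)
Q = [Sn²⁺]·[Fe²⁺] / ([Sn⁴⁺]); log Q = -2.065.
E = E° − (0.0592/n) log Q = +0.58 − (0.0592/2)(-2.065) = +0.641 V.

+0.641 V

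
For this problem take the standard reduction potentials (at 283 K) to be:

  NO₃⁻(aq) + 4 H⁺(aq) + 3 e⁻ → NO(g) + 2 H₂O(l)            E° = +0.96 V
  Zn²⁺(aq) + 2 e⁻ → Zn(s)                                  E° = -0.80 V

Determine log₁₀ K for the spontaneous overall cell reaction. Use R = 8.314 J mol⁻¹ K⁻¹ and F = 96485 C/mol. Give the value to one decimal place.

Cathode: NO₃⁻/NO; anode: Zn²⁺/Zn. E°cell = (+0.96) − (-0.80) = +1.76 V, with n = 6.
ΔG° = −nFE° = −RT ln K, so ln K = nFE°/(RT) = (6)(96485)(+1.76) / ((8.314)(283)) = 433.039.
log₁₀ K = 433.039 / ln 10 = 188.1.

188.1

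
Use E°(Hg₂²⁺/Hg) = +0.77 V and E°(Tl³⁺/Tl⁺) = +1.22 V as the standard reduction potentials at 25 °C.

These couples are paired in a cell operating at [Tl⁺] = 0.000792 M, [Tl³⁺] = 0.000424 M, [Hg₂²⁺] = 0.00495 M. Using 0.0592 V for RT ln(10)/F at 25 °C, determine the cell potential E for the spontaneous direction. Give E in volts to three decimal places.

Tl³⁺/Tl⁺ is the cathode (higher E°), Hg₂²⁺/Hg the anode: E°cell = +1.22 − (+0.77) = +0.45 V, n = 2.
Overall: Tl³⁺(aq) + 2 Hg(l) → Tl⁺(aq) + Hg₂²⁺(aq)
Q = [Tl⁺]·[Hg₂²⁺] / ([Tl³⁺]); log Q = -2.034.
E = E° − (0.0592/n) log Q = +0.45 − (0.0592/2)(-2.034) = +0.510 V.

+0.510 V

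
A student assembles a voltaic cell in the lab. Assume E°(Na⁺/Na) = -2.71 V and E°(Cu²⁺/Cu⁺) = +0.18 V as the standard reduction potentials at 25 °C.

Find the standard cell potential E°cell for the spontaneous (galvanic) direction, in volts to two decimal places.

+2.89 V

The Cu²⁺/Cu⁺ couple has the higher reduction potential, so it is the cathode; Na⁺/Na is oxidised at the anode.
E°cell = E°(cathode) − E°(anode) = (+0.18) − (-2.71) = +2.89 V.
Since E°cell > 0, the reaction is spontaneous under standard conditions.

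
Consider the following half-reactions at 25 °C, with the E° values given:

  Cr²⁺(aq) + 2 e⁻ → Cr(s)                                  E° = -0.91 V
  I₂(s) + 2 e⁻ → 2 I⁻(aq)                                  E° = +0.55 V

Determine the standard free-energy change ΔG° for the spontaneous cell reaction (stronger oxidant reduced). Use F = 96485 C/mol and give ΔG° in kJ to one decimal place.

I₂/I⁻ (E° = +0.55 V) is the cathode; Cr²⁺/Cr (E° = -0.91 V) is the anode, so E°cell = +1.46 V.
Balancing electrons gives n = 2 (lcm of 2 and 2).
ΔG° = −nFE° = −(2)(96485)(+1.46) = -281,736 J = -281.7 kJ.

-281.7 kJ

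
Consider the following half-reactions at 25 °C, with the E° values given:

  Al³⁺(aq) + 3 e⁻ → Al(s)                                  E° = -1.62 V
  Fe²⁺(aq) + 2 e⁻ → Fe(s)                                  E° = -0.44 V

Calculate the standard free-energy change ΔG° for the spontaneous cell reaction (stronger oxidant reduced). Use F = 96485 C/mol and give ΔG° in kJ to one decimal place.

Fe²⁺/Fe (E° = -0.44 V) is the cathode; Al³⁺/Al (E° = -1.62 V) is the anode, so E°cell = +1.18 V.
Balancing electrons gives n = 6 (lcm of 2 and 3).
ΔG° = −nFE° = −(6)(96485)(+1.18) = -683,114 J = -683.1 kJ.

-683.1 kJ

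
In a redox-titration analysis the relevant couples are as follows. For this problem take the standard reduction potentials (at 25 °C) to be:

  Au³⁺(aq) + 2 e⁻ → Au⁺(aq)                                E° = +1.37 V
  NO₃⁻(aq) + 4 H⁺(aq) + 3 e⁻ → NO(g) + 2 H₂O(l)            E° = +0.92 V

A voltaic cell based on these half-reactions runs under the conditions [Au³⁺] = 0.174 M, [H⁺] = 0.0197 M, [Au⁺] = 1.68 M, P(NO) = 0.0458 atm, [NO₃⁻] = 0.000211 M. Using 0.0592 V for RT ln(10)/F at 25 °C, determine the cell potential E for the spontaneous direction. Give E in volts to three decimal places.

+0.602 V

Au³⁺/Au⁺ is the cathode (higher E°), NO₃⁻/NO the anode: E°cell = +1.37 − (+0.92) = +0.45 V, n = 6.
Overall: 3 Au³⁺(aq) + 2 NO(g) + 4 H₂O(l) → 3 Au⁺(aq) + 2 NO₃⁻(aq) + 8 H⁺(aq)
Q = [Au⁺]^3·[NO₃⁻]^2·[H⁺]^8 / ([Au³⁺]^3·P(NO)^2); log Q = -15.363.
E = E° − (0.0592/n) log Q = +0.45 − (0.0592/6)(-15.363) = +0.602 V.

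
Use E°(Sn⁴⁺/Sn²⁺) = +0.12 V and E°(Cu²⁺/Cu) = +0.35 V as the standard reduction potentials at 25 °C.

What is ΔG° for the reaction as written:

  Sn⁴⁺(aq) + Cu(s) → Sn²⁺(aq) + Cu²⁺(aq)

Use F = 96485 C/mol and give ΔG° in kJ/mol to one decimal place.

As written, Sn⁴⁺/Sn²⁺ is reduced (cathode) and Cu²⁺/Cu is oxidised (anode), so E°cell = (+0.12) − (+0.35) = -0.23 V.
Balancing electrons gives n = 2.
ΔG° = −nFE° = −(2)(96485)(-0.23) = 44,383 J = +44.4 kJ/mol.

+44.4 kJ/mol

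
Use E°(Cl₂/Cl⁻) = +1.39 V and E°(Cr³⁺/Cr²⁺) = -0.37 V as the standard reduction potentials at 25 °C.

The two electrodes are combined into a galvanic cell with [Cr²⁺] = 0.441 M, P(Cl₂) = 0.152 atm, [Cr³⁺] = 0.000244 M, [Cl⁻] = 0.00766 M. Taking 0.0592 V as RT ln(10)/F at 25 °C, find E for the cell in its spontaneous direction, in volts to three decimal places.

Cl₂/Cl⁻ is the cathode (higher E°), Cr³⁺/Cr²⁺ the anode: E°cell = +1.39 − (-0.37) = +1.76 V, n = 2.
Overall: Cl₂(g) + 2 Cr²⁺(aq) → 2 Cl⁻(aq) + 2 Cr³⁺(aq)
Q = [Cl⁻]^2·[Cr³⁺]^2 / (P(Cl₂)·[Cr²⁺]^2); log Q = -9.927.
E = E° − (0.0592/n) log Q = +1.76 − (0.0592/2)(-9.927) = +2.054 V.

+2.054 V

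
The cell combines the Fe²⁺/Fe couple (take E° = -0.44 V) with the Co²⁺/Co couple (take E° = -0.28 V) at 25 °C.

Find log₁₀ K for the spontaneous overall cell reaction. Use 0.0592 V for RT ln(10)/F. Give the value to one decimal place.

5.4

Cathode: Co²⁺/Co; anode: Fe²⁺/Fe. E°cell = +0.16 V, n = 2.
log K = nE°cell / 0.0592 = (2)(+0.16) / 0.0592 = 5.4.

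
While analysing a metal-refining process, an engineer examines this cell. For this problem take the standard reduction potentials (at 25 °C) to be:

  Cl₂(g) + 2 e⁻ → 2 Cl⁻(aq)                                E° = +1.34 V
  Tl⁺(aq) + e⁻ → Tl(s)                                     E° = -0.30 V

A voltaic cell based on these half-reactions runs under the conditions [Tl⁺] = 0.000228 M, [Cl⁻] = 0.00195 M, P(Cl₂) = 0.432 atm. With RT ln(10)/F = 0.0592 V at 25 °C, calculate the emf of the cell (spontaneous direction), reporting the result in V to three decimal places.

Cl₂/Cl⁻ is the cathode (higher E°), Tl⁺/Tl the anode: E°cell = +1.34 − (-0.30) = +1.64 V, n = 2.
Overall: Cl₂(g) + 2 Tl(s) → 2 Cl⁻(aq) + 2 Tl⁺(aq)
Q = [Cl⁻]^2·[Tl⁺]^2 / (P(Cl₂)); log Q = -12.340.
E = E° − (0.0592/n) log Q = +1.64 − (0.0592/2)(-12.340) = +2.005 V.

+2.005 V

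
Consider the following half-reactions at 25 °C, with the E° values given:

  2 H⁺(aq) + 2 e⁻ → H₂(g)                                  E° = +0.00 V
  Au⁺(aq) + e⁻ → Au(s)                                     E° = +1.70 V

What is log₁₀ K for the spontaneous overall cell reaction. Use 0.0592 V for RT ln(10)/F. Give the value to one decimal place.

57.4

Cathode: Au⁺/Au; anode: H⁺/H₂. E°cell = +1.70 V, n = 2.
log K = nE°cell / 0.0592 = (2)(+1.70) / 0.0592 = 57.4.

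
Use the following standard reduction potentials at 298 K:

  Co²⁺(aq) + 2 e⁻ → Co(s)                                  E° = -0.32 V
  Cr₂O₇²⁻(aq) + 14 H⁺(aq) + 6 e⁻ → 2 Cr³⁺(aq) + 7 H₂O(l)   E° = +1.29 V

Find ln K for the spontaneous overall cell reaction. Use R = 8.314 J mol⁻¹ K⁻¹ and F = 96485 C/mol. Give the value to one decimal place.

376.2

Cathode: Cr₂O₇²⁻/Cr³⁺; anode: Co²⁺/Co. E°cell = (+1.29) − (-0.32) = +1.61 V, with n = 6.
ΔG° = −nFE° = −RT ln K, so ln K = nFE°/(RT) = (6)(96485)(+1.61) / ((8.314)(298)) = 376.193.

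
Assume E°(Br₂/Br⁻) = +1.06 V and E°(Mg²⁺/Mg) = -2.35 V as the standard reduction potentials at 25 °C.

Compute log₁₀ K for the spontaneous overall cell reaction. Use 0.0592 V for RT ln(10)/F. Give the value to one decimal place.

115.2

Cathode: Br₂/Br⁻; anode: Mg²⁺/Mg. E°cell = +3.41 V, n = 2.
log K = nE°cell / 0.0592 = (2)(+3.41) / 0.0592 = 115.2.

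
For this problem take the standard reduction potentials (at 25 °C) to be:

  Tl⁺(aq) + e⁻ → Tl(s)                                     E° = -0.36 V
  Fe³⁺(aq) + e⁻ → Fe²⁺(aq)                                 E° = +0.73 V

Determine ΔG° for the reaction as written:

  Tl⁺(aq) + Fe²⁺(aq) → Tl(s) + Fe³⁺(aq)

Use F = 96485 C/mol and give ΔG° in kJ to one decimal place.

As written, Tl⁺/Tl is reduced (cathode) and Fe³⁺/Fe²⁺ is oxidised (anode), so E°cell = (-0.36) − (+0.73) = -1.09 V.
Balancing electrons gives n = 1.
ΔG° = −nFE° = −(1)(96485)(-1.09) = 105,169 J = +105.2 kJ.

+105.2 kJ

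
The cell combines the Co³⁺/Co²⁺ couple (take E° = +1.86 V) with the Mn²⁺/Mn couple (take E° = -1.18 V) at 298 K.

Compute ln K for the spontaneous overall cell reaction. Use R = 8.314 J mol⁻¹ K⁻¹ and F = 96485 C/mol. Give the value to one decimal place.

236.8

Cathode: Co³⁺/Co²⁺; anode: Mn²⁺/Mn. E°cell = (+1.86) − (-1.18) = +3.04 V, with n = 2.
ΔG° = −nFE° = −RT ln K, so ln K = nFE°/(RT) = (2)(96485)(+3.04) / ((8.314)(298)) = 236.776.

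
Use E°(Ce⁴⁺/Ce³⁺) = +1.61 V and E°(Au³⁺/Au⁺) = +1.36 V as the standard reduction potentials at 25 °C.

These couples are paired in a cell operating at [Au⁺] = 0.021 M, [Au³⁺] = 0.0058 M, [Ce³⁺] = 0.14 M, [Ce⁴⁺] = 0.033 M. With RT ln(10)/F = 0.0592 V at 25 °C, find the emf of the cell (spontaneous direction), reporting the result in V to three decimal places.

+0.229 V

Ce⁴⁺/Ce³⁺ is the cathode (higher E°), Au³⁺/Au⁺ the anode: E°cell = +1.61 − (+1.36) = +0.25 V, n = 2.
Overall: 2 Ce⁴⁺(aq) + Au⁺(aq) → 2 Ce³⁺(aq) + Au³⁺(aq)
Q = [Ce³⁺]^2·[Au³⁺] / ([Ce⁴⁺]^2·[Au⁺]); log Q = 0.696.
E = E° − (0.0592/n) log Q = +0.25 − (0.0592/2)(0.696) = +0.229 V.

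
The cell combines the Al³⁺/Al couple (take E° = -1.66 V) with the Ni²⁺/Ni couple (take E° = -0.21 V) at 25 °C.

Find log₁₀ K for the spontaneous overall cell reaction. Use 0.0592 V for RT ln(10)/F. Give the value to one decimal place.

147.0

Cathode: Ni²⁺/Ni; anode: Al³⁺/Al. E°cell = +1.45 V, n = 6.
log K = nE°cell / 0.0592 = (6)(+1.45) / 0.0592 = 147.0.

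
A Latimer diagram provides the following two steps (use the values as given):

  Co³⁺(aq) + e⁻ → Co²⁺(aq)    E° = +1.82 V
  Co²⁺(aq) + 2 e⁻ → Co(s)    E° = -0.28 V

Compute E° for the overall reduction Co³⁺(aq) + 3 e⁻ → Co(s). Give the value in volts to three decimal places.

+0.420 V

Since ΔG° = −nFE° is additive over sequential reductions, n₃E°₃ = n₁E°₁ + n₂E°₂.
E°₃ = (1×+1.82 + 2×-0.28) / 3 = (+1.260) / 3 = +0.420 V.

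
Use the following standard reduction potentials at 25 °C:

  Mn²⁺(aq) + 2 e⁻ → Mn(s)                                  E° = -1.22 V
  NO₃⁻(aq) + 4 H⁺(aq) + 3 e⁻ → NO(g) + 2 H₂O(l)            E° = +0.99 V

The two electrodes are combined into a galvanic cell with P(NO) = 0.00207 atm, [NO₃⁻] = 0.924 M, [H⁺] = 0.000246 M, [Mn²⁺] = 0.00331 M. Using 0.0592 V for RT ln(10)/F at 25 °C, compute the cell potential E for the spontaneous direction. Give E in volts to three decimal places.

+2.051 V

NO₃⁻/NO is the cathode (higher E°), Mn²⁺/Mn the anode: E°cell = +0.99 − (-1.22) = +2.21 V, n = 6.
Overall: 2 NO₃⁻(aq) + 8 H⁺(aq) + 3 Mn(s) → 2 NO(g) + 4 H₂O(l) + 3 Mn²⁺(aq)
Q = P(NO)^2·[Mn²⁺]^3 / ([NO₃⁻]^2·[H⁺]^8); log Q = 16.133.
E = E° − (0.0592/n) log Q = +2.21 − (0.0592/6)(16.133) = +2.051 V.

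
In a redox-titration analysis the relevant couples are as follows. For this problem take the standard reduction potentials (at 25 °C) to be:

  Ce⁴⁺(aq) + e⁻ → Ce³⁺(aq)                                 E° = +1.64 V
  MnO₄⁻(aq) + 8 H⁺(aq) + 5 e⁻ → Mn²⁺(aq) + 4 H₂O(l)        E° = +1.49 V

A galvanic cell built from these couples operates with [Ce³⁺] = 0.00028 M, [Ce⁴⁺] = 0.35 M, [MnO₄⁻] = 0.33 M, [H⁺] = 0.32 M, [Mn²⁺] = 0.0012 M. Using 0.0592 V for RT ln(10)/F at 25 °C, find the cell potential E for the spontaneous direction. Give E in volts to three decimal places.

Ce⁴⁺/Ce³⁺ is the cathode (higher E°), MnO₄⁻/Mn²⁺ the anode: E°cell = +1.64 − (+1.49) = +0.15 V, n = 5.
Overall: 5 Ce⁴⁺(aq) + Mn²⁺(aq) + 4 H₂O(l) → 5 Ce³⁺(aq) + MnO₄⁻(aq) + 8 H⁺(aq)
Q = [Ce³⁺]^5·[MnO₄⁻]·[H⁺]^8 / ([Ce⁴⁺]^5·[Mn²⁺]); log Q = -17.004.
E = E° − (0.0592/n) log Q = +0.15 − (0.0592/5)(-17.004) = +0.351 V.

+0.351 V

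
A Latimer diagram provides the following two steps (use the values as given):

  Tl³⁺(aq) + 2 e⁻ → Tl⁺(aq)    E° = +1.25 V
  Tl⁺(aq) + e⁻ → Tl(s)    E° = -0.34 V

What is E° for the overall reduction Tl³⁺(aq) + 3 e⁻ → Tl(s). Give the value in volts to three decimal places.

Adding the free-energy changes (−nFE°) of the two steps gives −n₃FE°₃ = −n₁FE°₁ − n₂FE°₂.
E°₃ = (2×+1.25 + 1×-0.34) / 3 = (+2.160) / 3 = +0.720 V.

+0.720 V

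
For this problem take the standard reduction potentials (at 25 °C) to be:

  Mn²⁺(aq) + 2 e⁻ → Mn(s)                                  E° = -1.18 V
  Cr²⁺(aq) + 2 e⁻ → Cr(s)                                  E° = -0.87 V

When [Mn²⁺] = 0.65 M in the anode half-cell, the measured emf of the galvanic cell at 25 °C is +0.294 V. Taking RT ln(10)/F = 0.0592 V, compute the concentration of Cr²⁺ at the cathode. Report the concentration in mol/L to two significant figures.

0.19 M

Cr²⁺/Cr is the cathode, Mn²⁺/Mn the anode: E°cell = +0.31 V, n = 2.
Overall reaction: Cr²⁺(aq) + Mn(s) → Cr(s) + Mn²⁺(aq); Q = [Mn²⁺]^1/[Cr²⁺]^1.
From E = E° − (0.0592/n) log Q: log Q = (E° − E)·n/0.0592 = (+0.31 − (+0.294))·2/0.0592 = 0.5405.
So 1·log[Cr²⁺] = 1·log(0.65) − log Q = -0.1871 − (0.5405) = -0.7276; [Cr²⁺] = 10^(-0.7276) ≈ 0.19 M.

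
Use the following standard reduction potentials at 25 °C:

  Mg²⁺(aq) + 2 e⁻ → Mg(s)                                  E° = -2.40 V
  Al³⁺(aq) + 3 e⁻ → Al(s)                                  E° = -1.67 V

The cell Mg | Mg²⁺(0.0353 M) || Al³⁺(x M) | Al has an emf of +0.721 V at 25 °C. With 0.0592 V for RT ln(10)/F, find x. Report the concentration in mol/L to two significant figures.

Al³⁺/Al is the cathode, Mg²⁺/Mg the anode: E°cell = +0.73 V, n = 6.
Overall reaction: 2 Al³⁺(aq) + 3 Mg(s) → 2 Al(s) + 3 Mg²⁺(aq); Q = [Mg²⁺]^3/[Al³⁺]^2.
From E = E° − (0.0592/n) log Q: log Q = (E° − E)·n/0.0592 = (+0.73 − (+0.721))·6/0.0592 = 0.9122.
So 2·log[Al³⁺] = 3·log(0.0353) − log Q = -4.3567 − (0.9122) = -5.2689; log[Al³⁺] = -5.2689 / 2 = -2.6345; [Al³⁺] = 10^(-2.6345) ≈ 0.0023 M.

0.0023 M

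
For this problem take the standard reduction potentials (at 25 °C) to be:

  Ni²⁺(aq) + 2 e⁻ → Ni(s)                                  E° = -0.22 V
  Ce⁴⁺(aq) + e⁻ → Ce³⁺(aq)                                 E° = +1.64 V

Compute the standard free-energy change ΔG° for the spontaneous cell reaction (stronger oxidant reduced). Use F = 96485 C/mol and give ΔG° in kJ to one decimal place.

Ce⁴⁺/Ce³⁺ (E° = +1.64 V) is the cathode; Ni²⁺/Ni (E° = -0.22 V) is the anode, so E°cell = +1.86 V.
Balancing electrons gives n = 2 (lcm of 1 and 2).
ΔG° = −nFE° = −(2)(96485)(+1.86) = -358,924 J = -358.9 kJ.

-358.9 kJ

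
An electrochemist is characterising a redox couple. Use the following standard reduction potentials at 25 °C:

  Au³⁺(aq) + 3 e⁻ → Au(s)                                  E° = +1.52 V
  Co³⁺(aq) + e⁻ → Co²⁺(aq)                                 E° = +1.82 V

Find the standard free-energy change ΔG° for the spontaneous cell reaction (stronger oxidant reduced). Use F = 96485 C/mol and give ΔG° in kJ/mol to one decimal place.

-86.8 kJ/mol

Co³⁺/Co²⁺ (E° = +1.82 V) is the cathode; Au³⁺/Au (E° = +1.52 V) is the anode, so E°cell = +0.30 V.
Balancing electrons gives n = 3 (lcm of 1 and 3).
ΔG° = −nFE° = −(3)(96485)(+0.30) = -86,836 J = -86.8 kJ/mol.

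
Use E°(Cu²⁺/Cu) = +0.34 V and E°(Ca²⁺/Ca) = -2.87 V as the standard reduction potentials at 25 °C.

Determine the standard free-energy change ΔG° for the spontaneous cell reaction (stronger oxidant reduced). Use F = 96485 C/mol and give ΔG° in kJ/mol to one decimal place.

-619.4 kJ/mol

Cu²⁺/Cu (E° = +0.34 V) is the cathode; Ca²⁺/Ca (E° = -2.87 V) is the anode, so E°cell = +3.21 V.
Balancing electrons gives n = 2 (lcm of 2 and 2).
ΔG° = −nFE° = −(2)(96485)(+3.21) = -619,434 J = -619.4 kJ/mol.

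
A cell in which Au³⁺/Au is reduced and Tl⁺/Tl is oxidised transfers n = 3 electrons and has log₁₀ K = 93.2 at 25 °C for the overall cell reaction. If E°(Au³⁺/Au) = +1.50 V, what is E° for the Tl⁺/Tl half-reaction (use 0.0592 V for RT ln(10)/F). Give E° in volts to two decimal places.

E°cell = (0.0592/n)·log K = (0.0592/3)(93.2) = +1.839 V.
Since Au³⁺/Au is the cathode and Tl⁺/Tl the anode, E°cell = E°(Au³⁺/Au) − E°(Tl⁺/Tl).
So E°(Tl⁺/Tl) = E°(Au³⁺/Au) − E°cell = (+1.50) − (+1.839) = -0.34 V.

-0.34 V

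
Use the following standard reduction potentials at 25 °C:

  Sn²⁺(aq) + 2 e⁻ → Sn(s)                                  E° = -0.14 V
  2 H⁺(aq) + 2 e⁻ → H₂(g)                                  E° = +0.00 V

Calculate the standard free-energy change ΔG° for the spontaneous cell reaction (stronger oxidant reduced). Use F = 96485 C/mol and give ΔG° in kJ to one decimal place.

-27.0 kJ

H⁺/H₂ (E° = +0.00 V) is the cathode; Sn²⁺/Sn (E° = -0.14 V) is the anode, so E°cell = +0.14 V.
Balancing electrons gives n = 2 (lcm of 2 and 2).
ΔG° = −nFE° = −(2)(96485)(+0.14) = -27,016 J = -27.0 kJ.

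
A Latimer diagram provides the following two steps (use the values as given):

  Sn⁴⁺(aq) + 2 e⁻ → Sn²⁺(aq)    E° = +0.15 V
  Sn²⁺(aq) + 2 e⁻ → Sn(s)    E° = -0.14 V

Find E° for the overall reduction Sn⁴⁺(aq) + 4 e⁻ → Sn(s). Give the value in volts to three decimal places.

Adding the free-energy changes (−nFE°) of the two steps gives −n₃FE°₃ = −n₁FE°₁ − n₂FE°₂.
E°₃ = (2×+0.15 + 2×-0.14) / 4 = (+0.020) / 4 = +0.005 V.

+0.005 V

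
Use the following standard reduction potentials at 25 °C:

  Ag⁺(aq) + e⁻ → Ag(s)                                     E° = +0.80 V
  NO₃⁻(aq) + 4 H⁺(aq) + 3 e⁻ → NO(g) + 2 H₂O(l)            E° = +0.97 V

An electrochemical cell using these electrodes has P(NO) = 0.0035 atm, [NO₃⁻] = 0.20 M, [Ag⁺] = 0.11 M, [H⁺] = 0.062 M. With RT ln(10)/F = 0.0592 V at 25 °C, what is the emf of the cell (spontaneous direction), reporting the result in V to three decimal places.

NO₃⁻/NO is the cathode (higher E°), Ag⁺/Ag the anode: E°cell = +0.97 − (+0.80) = +0.17 V, n = 3.
Overall: NO₃⁻(aq) + 4 H⁺(aq) + 3 Ag(s) → NO(g) + 2 H₂O(l) + 3 Ag⁺(aq)
Q = P(NO)·[Ag⁺]^3 / ([NO₃⁻]·[H⁺]^4); log Q = 0.198.
E = E° − (0.0592/n) log Q = +0.17 − (0.0592/3)(0.198) = +0.166 V.

+0.166 V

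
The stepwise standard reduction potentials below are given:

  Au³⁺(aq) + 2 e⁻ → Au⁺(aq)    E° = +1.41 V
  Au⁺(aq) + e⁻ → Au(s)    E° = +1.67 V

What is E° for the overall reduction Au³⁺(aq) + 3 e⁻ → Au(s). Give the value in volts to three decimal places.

Since ΔG° = −nFE° is additive over sequential reductions, n₃E°₃ = n₁E°₁ + n₂E°₂.
E°₃ = (2×+1.41 + 1×+1.67) / 3 = (+4.490) / 3 = +1.497 V.

+1.497 V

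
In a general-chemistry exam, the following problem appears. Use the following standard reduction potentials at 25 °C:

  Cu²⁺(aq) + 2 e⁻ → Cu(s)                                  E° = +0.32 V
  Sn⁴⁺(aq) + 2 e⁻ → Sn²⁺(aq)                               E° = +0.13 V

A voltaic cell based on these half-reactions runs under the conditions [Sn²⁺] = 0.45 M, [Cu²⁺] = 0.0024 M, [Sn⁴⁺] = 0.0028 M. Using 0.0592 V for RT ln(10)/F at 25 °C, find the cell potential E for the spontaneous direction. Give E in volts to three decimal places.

+0.178 V

Cu²⁺/Cu is the cathode (higher E°), Sn⁴⁺/Sn²⁺ the anode: E°cell = +0.32 − (+0.13) = +0.19 V, n = 2.
Overall: Cu²⁺(aq) + Sn²⁺(aq) → Cu(s) + Sn⁴⁺(aq)
Q = [Sn⁴⁺] / ([Cu²⁺]·[Sn²⁺]); log Q = 0.414.
E = E° − (0.0592/n) log Q = +0.19 − (0.0592/2)(0.414) = +0.178 V.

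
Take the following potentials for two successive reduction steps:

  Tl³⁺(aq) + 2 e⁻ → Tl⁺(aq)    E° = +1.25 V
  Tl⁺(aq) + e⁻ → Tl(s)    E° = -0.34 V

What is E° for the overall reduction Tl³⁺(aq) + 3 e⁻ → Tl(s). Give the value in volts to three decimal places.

+0.720 V

Adding the free-energy changes (−nFE°) of the two steps gives −n₃FE°₃ = −n₁FE°₁ − n₂FE°₂.
E°₃ = (2×+1.25 + 1×-0.34) / 3 = (+2.160) / 3 = +0.720 V.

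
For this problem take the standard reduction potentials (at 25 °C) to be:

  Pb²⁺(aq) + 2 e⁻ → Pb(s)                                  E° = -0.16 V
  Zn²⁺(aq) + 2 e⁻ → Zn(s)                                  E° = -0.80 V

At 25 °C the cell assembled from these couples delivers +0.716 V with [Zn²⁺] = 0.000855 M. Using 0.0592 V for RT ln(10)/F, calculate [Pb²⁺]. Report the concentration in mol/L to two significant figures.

0.32 M

Pb²⁺/Pb is the cathode, Zn²⁺/Zn the anode: E°cell = +0.64 V, n = 2.
Overall reaction: Pb²⁺(aq) + Zn(s) → Pb(s) + Zn²⁺(aq); Q = [Zn²⁺]^1/[Pb²⁺]^1.
From E = E° − (0.0592/n) log Q: log Q = (E° − E)·n/0.0592 = (+0.64 − (+0.716))·2/0.0592 = -2.5676.
So 1·log[Pb²⁺] = 1·log(0.000855) − log Q = -3.0680 − (-2.5676) = -0.5004; [Pb²⁺] = 10^(-0.5004) ≈ 0.32 M.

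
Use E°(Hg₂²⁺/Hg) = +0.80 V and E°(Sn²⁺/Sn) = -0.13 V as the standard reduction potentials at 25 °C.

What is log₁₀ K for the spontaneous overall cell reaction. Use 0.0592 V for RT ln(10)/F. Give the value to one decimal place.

Cathode: Hg₂²⁺/Hg; anode: Sn²⁺/Sn. E°cell = +0.93 V, n = 2.
log K = nE°cell / 0.0592 = (2)(+0.93) / 0.0592 = 31.4.

31.4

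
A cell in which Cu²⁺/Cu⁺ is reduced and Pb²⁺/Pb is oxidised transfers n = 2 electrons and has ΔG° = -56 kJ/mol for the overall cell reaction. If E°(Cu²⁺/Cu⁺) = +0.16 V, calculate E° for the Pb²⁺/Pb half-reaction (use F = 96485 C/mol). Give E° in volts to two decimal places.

E°cell = −ΔG°/(nF) = −(-56×10³)/((2)(96485)) = +0.290 V.
Since Cu²⁺/Cu⁺ is the cathode and Pb²⁺/Pb the anode, E°cell = E°(Cu²⁺/Cu⁺) − E°(Pb²⁺/Pb).
So E°(Pb²⁺/Pb) = E°(Cu²⁺/Cu⁺) − E°cell = (+0.16) − (+0.290) = -0.13 V.

-0.13 V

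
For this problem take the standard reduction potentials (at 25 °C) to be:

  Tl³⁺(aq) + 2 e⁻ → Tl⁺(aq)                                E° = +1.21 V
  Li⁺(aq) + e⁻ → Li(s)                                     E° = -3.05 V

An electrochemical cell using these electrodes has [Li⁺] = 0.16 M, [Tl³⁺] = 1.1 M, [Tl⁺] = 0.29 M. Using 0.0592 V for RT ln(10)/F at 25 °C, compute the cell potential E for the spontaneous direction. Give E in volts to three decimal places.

+4.324 V

Tl³⁺/Tl⁺ is the cathode (higher E°), Li⁺/Li the anode: E°cell = +1.21 − (-3.05) = +4.26 V, n = 2.
Overall: Tl³⁺(aq) + 2 Li(s) → Tl⁺(aq) + 2 Li⁺(aq)
Q = [Tl⁺]·[Li⁺]^2 / ([Tl³⁺]); log Q = -2.171.
E = E° − (0.0592/n) log Q = +4.26 − (0.0592/2)(-2.171) = +4.324 V.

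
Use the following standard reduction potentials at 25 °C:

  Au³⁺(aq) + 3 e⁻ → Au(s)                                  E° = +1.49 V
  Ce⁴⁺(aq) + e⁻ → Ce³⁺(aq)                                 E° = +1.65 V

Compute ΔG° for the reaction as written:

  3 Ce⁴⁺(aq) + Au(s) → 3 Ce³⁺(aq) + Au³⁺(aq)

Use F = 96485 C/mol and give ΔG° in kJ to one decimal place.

-46.3 kJ

As written, Ce⁴⁺/Ce³⁺ is reduced (cathode) and Au³⁺/Au is oxidised (anode), so E°cell = (+1.65) − (+1.49) = +0.16 V.
Balancing electrons gives n = 3.
ΔG° = −nFE° = −(3)(96485)(+0.16) = -46,313 J = -46.3 kJ.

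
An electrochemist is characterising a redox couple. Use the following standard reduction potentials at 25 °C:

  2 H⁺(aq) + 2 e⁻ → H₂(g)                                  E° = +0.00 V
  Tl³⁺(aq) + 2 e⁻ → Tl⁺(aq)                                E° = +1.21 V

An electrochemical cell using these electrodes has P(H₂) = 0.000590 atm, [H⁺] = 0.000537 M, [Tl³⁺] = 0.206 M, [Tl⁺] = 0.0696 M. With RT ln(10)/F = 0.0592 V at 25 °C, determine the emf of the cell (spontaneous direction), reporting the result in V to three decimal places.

+1.322 V

Tl³⁺/Tl⁺ is the cathode (higher E°), H⁺/H₂ the anode: E°cell = +1.21 − (+0.00) = +1.21 V, n = 2.
Overall: Tl³⁺(aq) + H₂(g) → Tl⁺(aq) + 2 H⁺(aq)
Q = [Tl⁺]·[H⁺]^2 / ([Tl³⁺]·P(H₂)); log Q = -3.782.
E = E° − (0.0592/n) log Q = +1.21 − (0.0592/2)(-3.782) = +1.322 V.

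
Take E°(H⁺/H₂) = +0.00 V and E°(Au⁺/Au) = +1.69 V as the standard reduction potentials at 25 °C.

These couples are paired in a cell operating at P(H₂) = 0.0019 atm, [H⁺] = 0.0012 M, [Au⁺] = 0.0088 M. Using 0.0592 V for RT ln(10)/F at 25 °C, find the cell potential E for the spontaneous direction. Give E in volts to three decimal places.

Au⁺/Au is the cathode (higher E°), H⁺/H₂ the anode: E°cell = +1.69 − (+0.00) = +1.69 V, n = 2.
Overall: 2 Au⁺(aq) + H₂(g) → 2 Au(s) + 2 H⁺(aq)
Q = [H⁺]^2 / ([Au⁺]^2·P(H₂)); log Q = 0.991.
E = E° − (0.0592/n) log Q = +1.69 − (0.0592/2)(0.991) = +1.661 V.

+1.661 V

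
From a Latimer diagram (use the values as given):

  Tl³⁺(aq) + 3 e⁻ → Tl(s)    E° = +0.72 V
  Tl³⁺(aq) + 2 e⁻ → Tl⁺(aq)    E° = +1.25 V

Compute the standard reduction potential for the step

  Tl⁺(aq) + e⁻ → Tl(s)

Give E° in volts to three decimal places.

-0.340 V

Sequential free energies add, so n₃E°₃ = n₁E°₁ + n₂E°₂.
With n₃ = 3, and the known step contributing 2×(+1.25) V, the unknown satisfies 1·E° = 3×(+0.72) − 2×(+1.25) = -0.340.
E° = -0.340 / 1 = -0.340 V.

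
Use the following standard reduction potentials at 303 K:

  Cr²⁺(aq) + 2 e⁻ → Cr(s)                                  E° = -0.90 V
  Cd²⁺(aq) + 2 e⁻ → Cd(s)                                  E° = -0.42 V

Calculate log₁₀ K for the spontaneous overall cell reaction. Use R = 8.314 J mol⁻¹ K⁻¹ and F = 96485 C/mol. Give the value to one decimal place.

16.0

Cathode: Cd²⁺/Cd; anode: Cr²⁺/Cr. E°cell = (-0.42) − (-0.90) = +0.48 V, with n = 2.
ΔG° = −nFE° = −RT ln K, so ln K = nFE°/(RT) = (2)(96485)(+0.48) / ((8.314)(303)) = 36.769.
log₁₀ K = 36.769 / ln 10 = 16.0.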